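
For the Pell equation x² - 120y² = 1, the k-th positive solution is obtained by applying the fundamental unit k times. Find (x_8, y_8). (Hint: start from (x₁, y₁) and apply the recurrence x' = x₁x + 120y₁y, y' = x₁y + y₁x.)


Step 1: Find the fundamental solution (x₁, y₁) of x² - 120y² = 1.
  Expand √120 as a continued fraction. a₀ = ⌊√120⌋ = 10; iterate m_{k+1} = d_k·a_k − m_k, d_{k+1} = (120 − m_{k+1}²)/d_k, a_{k+1} = ⌊(a₀ + m_{k+1})/d_{k+1}⌋ (starting m₀ = 0, d₀ = 1), with convergents p_k = a_k·p_{k-1} + p_{k-2}, q_k = a_k·q_{k-1} + q_{k-2} (p₋₁ = 1, q₋₁ = 0):
  k = 0: a₀ = 10; p₀/q₀ = 10/1; p₀² − 120·q₀² = 100 − 120 = -20.
  k = 1: m = 10, d = 20, a = ⌊(10 + 10)/20⌋ = 1; p/q = (1·10 + 1)/(1·1 + 0) = 11/1; p² − 120·q² = 121 − 120 = 1.
  The first convergent with p² − 120·q² = 1 gives the fundamental solution (x₁, y₁) = (11, 1).
Step 2: Apply the recurrence (x_{n+1}, y_{n+1}) = (x₁x_n + 120y₁y_n, x₁y_n + y₁x_n) repeatedly.
  From (x_1, y_1) = (11, 1): x_2 = 11·11 + 120·1·1 = 241; y_2 = 11·1 + 1·11 = 22.
  From (x_2, y_2) = (241, 22): x_3 = 11·241 + 120·1·22 = 5291; y_3 = 11·22 + 1·241 = 483.
  From (x_3, y_3) = (5291, 483): x_4 = 11·5291 + 120·1·483 = 116161; y_4 = 11·483 + 1·5291 = 10604.
  From (x_4, y_4) = (116161, 10604): x_5 = 11·116161 + 120·1·10604 = 2550251; y_5 = 11·10604 + 1·116161 = 232805.
  From (x_5, y_5) = (2550251, 232805): x_6 = 11·2550251 + 120·1·232805 = 55989361; y_6 = 11·232805 + 1·2550251 = 5111106.
  From (x_6, y_6) = (55989361, 5111106): x_7 = 11·55989361 + 120·1·5111106 = 1229215691; y_7 = 11·5111106 + 1·55989361 = 112211527.
  From (x_7, y_7) = (1229215691, 112211527): x_8 = 11·1229215691 + 120·1·112211527 = 26986755841; y_8 = 11·112211527 + 1·1229215691 = 2463542488.
Step 3: Verify x_8² - 120·y_8² = 728284990821747617281 - 728284990821747617280 = 1 (should be 1). ✓

(x_1, y_1) = (11, 1); (x_8, y_8) = (26986755841, 2463542488).


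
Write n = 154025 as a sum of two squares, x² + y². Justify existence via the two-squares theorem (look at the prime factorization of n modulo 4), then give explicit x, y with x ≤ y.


Step 1: Factor n = 154025 = 5^2 · 61 · 101.
Step 2: Check the mod-4 condition on each prime factor: 5 ≡ 1 (mod 4), exponent 2; 61 ≡ 1 (mod 4), exponent 1; 101 ≡ 1 (mod 4), exponent 1.
All primes ≡ 3 (mod 4) appear to even exponent (or don't appear), so by the two-squares theorem n IS expressible as a sum of two squares.
Step 3: Build a representation. Group n = k² · m with k = 5 and m = 61 · 101 = 6161 (a product of primes ≡ 1 (mod 4)); a representation of m scales to one of n via (k·x)² + (k·y)² = k²(x² + y²). Each prime p ≡ 1 (mod 4) is itself a sum of two squares; find a² by testing p − a² for a perfect square:
  61: 61 − 1² = 60, 61 − 2² = 57, 61 − 3² = 52, 61 − 4² = 45, 61 − 5² = 36 = 6² ⇒ 61 = 5² + 6².
  101: 101 − 1² = 100 = 10² ⇒ 101 = 1² + 10².
  Combine using the Brahmagupta–Fibonacci identity (a² + b²)(c² + d²) = (ac − bd)² + (ad + bc)² = (ac + bd)² + (ad − bc)²:
  61 · 101 = 6161: from (5² + 6²)(1² + 10²), take (5·1 − 6·10, 5·10 + 6·1) = (5 − 60, 50 + 6) = (-55, 56); dropping signs (only squares matter) gives (55, 56); check 55² + 56² = 3025 + 3136 = 6161 ✓.
  Scale by k = 5: (5·55, 5·56) = (275, 280).
Step 4: Order so x ≤ y and verify: 275² + 280² = 75625 + 78400 = 154025 = n. ✓

n = 154025 = 275² + 280² (one valid representation with x ≤ y).


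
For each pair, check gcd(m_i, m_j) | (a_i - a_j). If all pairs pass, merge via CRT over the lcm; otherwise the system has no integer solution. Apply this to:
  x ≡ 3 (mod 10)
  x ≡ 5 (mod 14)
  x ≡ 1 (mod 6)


Moduli 10, 14, 6 are not pairwise coprime, so CRT works modulo lcm(m_i) when all pairwise compatibility conditions hold.
Pairwise compatibility: gcd(m_i, m_j) must divide a_i - a_j for every pair.
Merge one congruence at a time:
  Start: x ≡ 3 (mod 10).
  Combine with x ≡ 5 (mod 14): gcd(10, 14) = 2; 5 - 3 = 2, which IS divisible by 2, so compatible.
    Write x = 3 + 10·t and substitute into x ≡ 5 (mod 14): 10·t ≡ 5 − 3 = 2 (mod 14).
    Divide the congruence (and modulus) by g = 2: 5·t ≡ 1 (mod 7).
    The inverse of 5 mod 7 is 3 (since 5·3 = 15 = 2·7 + 1), so t ≡ 3·1 = 3 ≡ 3 (mod 7).
    Then x = 3 + 10·3 = 33, valid modulo lcm(10, 14) = 70: x ≡ 33 (mod 70).
  Combine with x ≡ 1 (mod 6): gcd(70, 6) = 2; 1 - 33 = -32, which IS divisible by 2, so compatible.
    Write x = 33 + 70·t and substitute into x ≡ 1 (mod 6): 70·t ≡ 1 − 33 = -32 (mod 6).
    Divide the congruence (and modulus) by g = 2: 35·t ≡ -16 (mod 3).
    Reduce coefficients mod 3: 2·t ≡ 2 (mod 3).
    The inverse of 2 mod 3 is 2 (since 2·2 = 4 = 1·3 + 1), so t ≡ 2·2 = 4 ≡ 1 (mod 3).
    Then x = 33 + 70·1 = 103, valid modulo lcm(70, 6) = 210: x ≡ 103 (mod 210).
Verify: 103 mod 10 = 3, 103 mod 14 = 5, 103 mod 6 = 1.

x ≡ 103 (mod 210).


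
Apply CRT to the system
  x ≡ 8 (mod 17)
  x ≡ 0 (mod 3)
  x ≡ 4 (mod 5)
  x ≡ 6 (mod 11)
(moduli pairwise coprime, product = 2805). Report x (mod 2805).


Product of moduli M = 17 · 3 · 5 · 11 = 2805.
Merge one congruence at a time:
  Start: x ≡ 8 (mod 17).
  Combine with x ≡ 0 (mod 3); new modulus lcm = 51.
    Write x = 8 + 17·t and substitute into x ≡ 0 (mod 3): 17·t ≡ 0 − 8 = -8 (mod 3).
    Reduce coefficients mod 3: 2·t ≡ 1 (mod 3).
    The inverse of 2 mod 3 is 2 (since 2·2 = 4 = 1·3 + 1), so t ≡ 2·1 = 2 ≡ 2 (mod 3).
    Then x = 8 + 17·2 = 42, valid modulo lcm(17, 3) = 51: x ≡ 42 (mod 51).
  Combine with x ≡ 4 (mod 5); new modulus lcm = 255.
    Write x = 42 + 51·t and substitute into x ≡ 4 (mod 5): 51·t ≡ 4 − 42 = -38 (mod 5).
    Reduce coefficients mod 5: 1·t ≡ 2 (mod 5).
    So t ≡ 2 (mod 5).
    Then x = 42 + 51·2 = 144, valid modulo lcm(51, 5) = 255: x ≡ 144 (mod 255).
  Combine with x ≡ 6 (mod 11); new modulus lcm = 2805.
    Write x = 144 + 255·t and substitute into x ≡ 6 (mod 11): 255·t ≡ 6 − 144 = -138 (mod 11).
    Reduce coefficients mod 11: 2·t ≡ 5 (mod 11).
    The inverse of 2 mod 11 is 6 (since 2·6 = 12 = 1·11 + 1), so t ≡ 6·5 = 30 ≡ 8 (mod 11).
    Then x = 144 + 255·8 = 2184, valid modulo lcm(255, 11) = 2805: x ≡ 2184 (mod 2805).
Verify against each original: 2184 mod 17 = 8, 2184 mod 3 = 0, 2184 mod 5 = 4, 2184 mod 11 = 6.

x ≡ 2184 (mod 2805).


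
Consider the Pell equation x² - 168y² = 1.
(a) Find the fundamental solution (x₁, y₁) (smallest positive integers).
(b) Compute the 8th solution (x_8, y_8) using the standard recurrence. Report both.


Step 1: Find the fundamental solution (x₁, y₁) of x² - 168y² = 1.
  Expand √168 as a continued fraction. a₀ = ⌊√168⌋ = 12; iterate m_{k+1} = d_k·a_k − m_k, d_{k+1} = (168 − m_{k+1}²)/d_k, a_{k+1} = ⌊(a₀ + m_{k+1})/d_{k+1}⌋ (starting m₀ = 0, d₀ = 1), with convergents p_k = a_k·p_{k-1} + p_{k-2}, q_k = a_k·q_{k-1} + q_{k-2} (p₋₁ = 1, q₋₁ = 0):
  k = 0: a₀ = 12; p₀/q₀ = 12/1; p₀² − 168·q₀² = 144 − 168 = -24.
  k = 1: m = 12, d = 24, a = ⌊(12 + 12)/24⌋ = 1; p/q = (1·12 + 1)/(1·1 + 0) = 13/1; p² − 168·q² = 169 − 168 = 1.
  The first convergent with p² − 168·q² = 1 gives the fundamental solution (x₁, y₁) = (13, 1).
Step 2: Apply the recurrence (x_{n+1}, y_{n+1}) = (x₁x_n + 168y₁y_n, x₁y_n + y₁x_n) repeatedly.
  From (x_1, y_1) = (13, 1): x_2 = 13·13 + 168·1·1 = 337; y_2 = 13·1 + 1·13 = 26.
  From (x_2, y_2) = (337, 26): x_3 = 13·337 + 168·1·26 = 8749; y_3 = 13·26 + 1·337 = 675.
  From (x_3, y_3) = (8749, 675): x_4 = 13·8749 + 168·1·675 = 227137; y_4 = 13·675 + 1·8749 = 17524.
  From (x_4, y_4) = (227137, 17524): x_5 = 13·227137 + 168·1·17524 = 5896813; y_5 = 13·17524 + 1·227137 = 454949.
  From (x_5, y_5) = (5896813, 454949): x_6 = 13·5896813 + 168·1·454949 = 153090001; y_6 = 13·454949 + 1·5896813 = 11811150.
  From (x_6, y_6) = (153090001, 11811150): x_7 = 13·153090001 + 168·1·11811150 = 3974443213; y_7 = 13·11811150 + 1·153090001 = 306634951.
  From (x_7, y_7) = (3974443213, 306634951): x_8 = 13·3974443213 + 168·1·306634951 = 103182433537; y_8 = 13·306634951 + 1·3974443213 = 7960697576.
Step 3: Verify x_8² - 168·y_8² = 10646614590617422330369 - 10646614590617422330368 = 1 (should be 1). ✓

(x_1, y_1) = (13, 1); (x_8, y_8) = (103182433537, 7960697576).


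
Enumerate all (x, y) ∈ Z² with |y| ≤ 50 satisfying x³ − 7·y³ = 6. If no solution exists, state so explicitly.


The equation is x³ - 7y³ = 6. For fixed y, x³ = 7·y³ + 6, so a solution requires the RHS to be a perfect cube.
Strategy: iterate y from -50 to 50, compute RHS = 7·y³ + 6, and check whether it is a (positive or negative) perfect cube.
Check small values of y:
  y = 0: RHS = 6 is not a perfect cube.
  y = 1: RHS = 13 is not a perfect cube.
  y = -1: RHS = -1 = (-1)³ ⇒ x = -1 works.
  y = 2: RHS = 62 is not a perfect cube.
  y = -2: RHS = -50 is not a perfect cube.
  y = 3: RHS = 195 is not a perfect cube.
  y = -3: RHS = -183 is not a perfect cube.
Continuing the search up to |y| = 50 finds no further solutions beyond those listed.
Collected solutions: (-1, -1).

Solutions (with |y| ≤ 50): (-1, -1).


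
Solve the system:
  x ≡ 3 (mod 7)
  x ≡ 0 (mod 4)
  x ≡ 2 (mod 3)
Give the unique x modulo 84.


Moduli 7, 4, 3 are pairwise coprime; by CRT there is a unique solution modulo M = 7 · 4 · 3 = 84.
Solve pairwise, accumulating the modulus:
  Start with x ≡ 3 (mod 7).
  Combine with x ≡ 0 (mod 4): since gcd(7, 4) = 1, we get a unique residue mod 28.
    Write x = 3 + 7·t and substitute into x ≡ 0 (mod 4): 7·t ≡ 0 − 3 = -3 (mod 4).
    Reduce coefficients mod 4: 3·t ≡ 1 (mod 4).
    The inverse of 3 mod 4 is 3 (since 3·3 = 9 = 2·4 + 1), so t ≡ 3·1 = 3 ≡ 3 (mod 4).
    Then x = 3 + 7·3 = 24, valid modulo lcm(7, 4) = 28: x ≡ 24 (mod 28).
  Combine with x ≡ 2 (mod 3): since gcd(28, 3) = 1, we get a unique residue mod 84.
    Write x = 24 + 28·t and substitute into x ≡ 2 (mod 3): 28·t ≡ 2 − 24 = -22 (mod 3).
    Reduce coefficients mod 3: 1·t ≡ 2 (mod 3).
    So t ≡ 2 (mod 3).
    Then x = 24 + 28·2 = 80, valid modulo lcm(28, 3) = 84: x ≡ 80 (mod 84).
Verify: 80 mod 7 = 3 ✓, 80 mod 4 = 0 ✓, 80 mod 3 = 2 ✓.

x ≡ 80 (mod 84).


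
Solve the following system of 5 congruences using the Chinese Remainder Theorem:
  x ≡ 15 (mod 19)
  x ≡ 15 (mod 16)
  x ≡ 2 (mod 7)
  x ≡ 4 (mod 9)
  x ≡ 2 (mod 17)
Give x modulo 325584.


Product of moduli M = 19 · 16 · 7 · 9 · 17 = 325584.
Merge one congruence at a time:
  Start: x ≡ 15 (mod 19).
  Combine with x ≡ 15 (mod 16); new modulus lcm = 304.
    Write x = 15 + 19·t and substitute into x ≡ 15 (mod 16): 19·t ≡ 15 − 15 = 0 (mod 16).
    Reduce coefficients mod 16: 3·t ≡ 0 (mod 16).
    The inverse of 3 mod 16 is 11 (since 3·11 = 33 = 2·16 + 1), so t ≡ 11·0 = 0 ≡ 0 (mod 16).
    Then x = 15 + 19·0 = 15, valid modulo lcm(19, 16) = 304: x ≡ 15 (mod 304).
  Combine with x ≡ 2 (mod 7); new modulus lcm = 2128.
    Write x = 15 + 304·t and substitute into x ≡ 2 (mod 7): 304·t ≡ 2 − 15 = -13 (mod 7).
    Reduce coefficients mod 7: 3·t ≡ 1 (mod 7).
    The inverse of 3 mod 7 is 5 (since 3·5 = 15 = 2·7 + 1), so t ≡ 5·1 = 5 ≡ 5 (mod 7).
    Then x = 15 + 304·5 = 1535, valid modulo lcm(304, 7) = 2128: x ≡ 1535 (mod 2128).
  Combine with x ≡ 4 (mod 9); new modulus lcm = 19152.
    Write x = 1535 + 2128·t and substitute into x ≡ 4 (mod 9): 2128·t ≡ 4 − 1535 = -1531 (mod 9).
    Reduce coefficients mod 9: 4·t ≡ 8 (mod 9).
    The inverse of 4 mod 9 is 7 (since 4·7 = 28 = 3·9 + 1), so t ≡ 7·8 = 56 ≡ 2 (mod 9).
    Then x = 1535 + 2128·2 = 5791, valid modulo lcm(2128, 9) = 19152: x ≡ 5791 (mod 19152).
  Combine with x ≡ 2 (mod 17); new modulus lcm = 325584.
    Write x = 5791 + 19152·t and substitute into x ≡ 2 (mod 17): 19152·t ≡ 2 − 5791 = -5789 (mod 17).
    Reduce coefficients mod 17: 10·t ≡ 8 (mod 17).
    The inverse of 10 mod 17 is 12 (since 10·12 = 120 = 7·17 + 1), so t ≡ 12·8 = 96 ≡ 11 (mod 17).
    Then x = 5791 + 19152·11 = 216463, valid modulo lcm(19152, 17) = 325584: x ≡ 216463 (mod 325584).
Verify against each original: 216463 mod 19 = 15, 216463 mod 16 = 15, 216463 mod 7 = 2, 216463 mod 9 = 4, 216463 mod 17 = 2.

x ≡ 216463 (mod 325584).


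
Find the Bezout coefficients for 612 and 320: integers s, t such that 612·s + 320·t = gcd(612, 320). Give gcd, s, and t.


Euclidean algorithm on (612, 320) — divide until remainder is 0:
  612 = 1 · 320 + 292
  320 = 1 · 292 + 28
  292 = 10 · 28 + 12
  28 = 2 · 12 + 4
  12 = 3 · 4 + 0
gcd(612, 320) = 4.
Track Bezout coefficients alongside the remainders: start with r₀ = 612 = a·1 + b·0 (s = 1, t = 0) and r₁ = 320 = a·0 + b·1 (s = 0, t = 1); each new remainder r_{k+1} = r_{k-1} − q_k·r_k inherits s_{k+1} = s_{k-1} − q_k·s_k, t_{k+1} = t_{k-1} − q_k·t_k, so r_k = a·s_k + b·t_k at every step:
  q = 1: r = 292, s = 1 − 1·0 = 1, t = 0 − 1·1 = -1  (check: 612·1 + 320·(-1) = 292)
  q = 1: r = 28, s = 0 − 1·1 = -1, t = 1 − 1·(-1) = 2  (check: 612·(-1) + 320·2 = 28)
  q = 10: r = 12, s = 1 − 10·(-1) = 11, t = -1 − 10·2 = -21  (check: 612·11 + 320·(-21) = 12)
  q = 2: r = 4, s = -1 − 2·11 = -23, t = 2 − 2·(-21) = 44  (check: 612·(-23) + 320·44 = 4)
The row with r = 4 (the gcd) gives the Bezout coefficients s = -23, t = 44.
Result: 612 · (-23) + 320 · (44) = 4.

gcd(612, 320) = 4; s = -23, t = 44 (check: 612·(-23) + 320·44 = 4).


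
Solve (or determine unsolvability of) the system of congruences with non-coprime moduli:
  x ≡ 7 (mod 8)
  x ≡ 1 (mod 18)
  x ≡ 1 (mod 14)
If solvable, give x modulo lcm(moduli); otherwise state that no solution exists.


Moduli 8, 18, 14 are not pairwise coprime, so CRT works modulo lcm(m_i) when all pairwise compatibility conditions hold.
Pairwise compatibility: gcd(m_i, m_j) must divide a_i - a_j for every pair.
Merge one congruence at a time:
  Start: x ≡ 7 (mod 8).
  Combine with x ≡ 1 (mod 18): gcd(8, 18) = 2; 1 - 7 = -6, which IS divisible by 2, so compatible.
    Write x = 7 + 8·t and substitute into x ≡ 1 (mod 18): 8·t ≡ 1 − 7 = -6 (mod 18).
    Divide the congruence (and modulus) by g = 2: 4·t ≡ -3 (mod 9).
    Reduce coefficients mod 9: 4·t ≡ 6 (mod 9).
    The inverse of 4 mod 9 is 7 (since 4·7 = 28 = 3·9 + 1), so t ≡ 7·6 = 42 ≡ 6 (mod 9).
    Then x = 7 + 8·6 = 55, valid modulo lcm(8, 18) = 72: x ≡ 55 (mod 72).
  Combine with x ≡ 1 (mod 14): gcd(72, 14) = 2; 1 - 55 = -54, which IS divisible by 2, so compatible.
    Write x = 55 + 72·t and substitute into x ≡ 1 (mod 14): 72·t ≡ 1 − 55 = -54 (mod 14).
    Divide the congruence (and modulus) by g = 2: 36·t ≡ -27 (mod 7).
    Reduce coefficients mod 7: 1·t ≡ 1 (mod 7).
    So t ≡ 1 (mod 7).
    Then x = 55 + 72·1 = 127, valid modulo lcm(72, 14) = 504: x ≡ 127 (mod 504).
Verify: 127 mod 8 = 7, 127 mod 18 = 1, 127 mod 14 = 1.

x ≡ 127 (mod 504).


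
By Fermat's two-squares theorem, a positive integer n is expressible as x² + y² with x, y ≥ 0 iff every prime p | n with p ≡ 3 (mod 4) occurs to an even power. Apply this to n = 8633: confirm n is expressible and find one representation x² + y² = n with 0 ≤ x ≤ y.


Step 1: Factor n = 8633 = 89 · 97.
Step 2: Check the mod-4 condition on each prime factor: 89 ≡ 1 (mod 4), exponent 1; 97 ≡ 1 (mod 4), exponent 1.
All primes ≡ 3 (mod 4) appear to even exponent (or don't appear), so by the two-squares theorem n IS expressible as a sum of two squares.
Step 3: Build a representation. Here n = 89 · 97 is a product of primes ≡ 1 (mod 4). Each prime p ≡ 1 (mod 4) is itself a sum of two squares; find a² by testing p − a² for a perfect square:
  89: 89 − 1² = 88, 89 − 2² = 85, 89 − 3² = 80, 89 − 4² = 73, 89 − 5² = 64 = 8² ⇒ 89 = 5² + 8².
  97: 97 − 1² = 96, 97 − 2² = 93, 97 − 3² = 88, 97 − 4² = 81 = 9² ⇒ 97 = 4² + 9².
  Combine using the Brahmagupta–Fibonacci identity (a² + b²)(c² + d²) = (ac − bd)² + (ad + bc)² = (ac + bd)² + (ad − bc)²:
  89 · 97 = 8633: from (5² + 8²)(4² + 9²), take (5·4 − 8·9, 5·9 + 8·4) = (20 − 72, 45 + 32) = (-52, 77); dropping signs (only squares matter) gives (52, 77); check 52² + 77² = 2704 + 5929 = 8633 ✓.
Step 4: Order so x ≤ y and verify: 52² + 77² = 2704 + 5929 = 8633 = n. ✓

n = 8633 = 52² + 77² (one valid representation with x ≤ y).


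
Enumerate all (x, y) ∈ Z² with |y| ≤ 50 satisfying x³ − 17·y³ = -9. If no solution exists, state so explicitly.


The equation is x³ - 17y³ = -9. For fixed y, x³ = 17·y³ − 9, so a solution requires the RHS to be a perfect cube.
Strategy: iterate y from -50 to 50, compute RHS = 17·y³ − 9, and check whether it is a (positive or negative) perfect cube.
Check small values of y:
  y = 0: RHS = -9 is not a perfect cube.
  y = 1: RHS = 8 = (2)³ ⇒ x = 2 works.
  y = -1: RHS = -26 is not a perfect cube.
  y = 2: RHS = 127 is not a perfect cube.
  y = -2: RHS = -145 is not a perfect cube.
  y = 3: RHS = 450 is not a perfect cube.
  y = -3: RHS = -468 is not a perfect cube.
Continuing the search up to |y| = 50 finds no further solutions beyond those listed.
Collected solutions: (2, 1).

Solutions (with |y| ≤ 50): (2, 1).


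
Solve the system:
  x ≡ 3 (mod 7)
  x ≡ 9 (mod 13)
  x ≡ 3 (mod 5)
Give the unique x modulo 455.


Moduli 7, 13, 5 are pairwise coprime; by CRT there is a unique solution modulo M = 7 · 13 · 5 = 455.
Solve pairwise, accumulating the modulus:
  Start with x ≡ 3 (mod 7).
  Combine with x ≡ 9 (mod 13): since gcd(7, 13) = 1, we get a unique residue mod 91.
    Write x = 3 + 7·t and substitute into x ≡ 9 (mod 13): 7·t ≡ 9 − 3 = 6 (mod 13).
    The inverse of 7 mod 13 is 2 (since 7·2 = 14 = 1·13 + 1), so t ≡ 2·6 = 12 ≡ 12 (mod 13).
    Then x = 3 + 7·12 = 87, valid modulo lcm(7, 13) = 91: x ≡ 87 (mod 91).
  Combine with x ≡ 3 (mod 5): since gcd(91, 5) = 1, we get a unique residue mod 455.
    Write x = 87 + 91·t and substitute into x ≡ 3 (mod 5): 91·t ≡ 3 − 87 = -84 (mod 5).
    Reduce coefficients mod 5: 1·t ≡ 1 (mod 5).
    So t ≡ 1 (mod 5).
    Then x = 87 + 91·1 = 178, valid modulo lcm(91, 5) = 455: x ≡ 178 (mod 455).
Verify: 178 mod 7 = 3 ✓, 178 mod 13 = 9 ✓, 178 mod 5 = 3 ✓.

x ≡ 178 (mod 455).


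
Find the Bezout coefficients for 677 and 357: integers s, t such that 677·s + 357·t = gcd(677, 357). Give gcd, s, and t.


Euclidean algorithm on (677, 357) — divide until remainder is 0:
  677 = 1 · 357 + 320
  357 = 1 · 320 + 37
  320 = 8 · 37 + 24
  37 = 1 · 24 + 13
  24 = 1 · 13 + 11
  13 = 1 · 11 + 2
  11 = 5 · 2 + 1
  2 = 2 · 1 + 0
gcd(677, 357) = 1.
Track Bezout coefficients alongside the remainders: start with r₀ = 677 = a·1 + b·0 (s = 1, t = 0) and r₁ = 357 = a·0 + b·1 (s = 0, t = 1); each new remainder r_{k+1} = r_{k-1} − q_k·r_k inherits s_{k+1} = s_{k-1} − q_k·s_k, t_{k+1} = t_{k-1} − q_k·t_k, so r_k = a·s_k + b·t_k at every step:
  q = 1: r = 320, s = 1 − 1·0 = 1, t = 0 − 1·1 = -1  (check: 677·1 + 357·(-1) = 320)
  q = 1: r = 37, s = 0 − 1·1 = -1, t = 1 − 1·(-1) = 2  (check: 677·(-1) + 357·2 = 37)
  q = 8: r = 24, s = 1 − 8·(-1) = 9, t = -1 − 8·2 = -17  (check: 677·9 + 357·(-17) = 24)
  q = 1: r = 13, s = -1 − 1·9 = -10, t = 2 − 1·(-17) = 19  (check: 677·(-10) + 357·19 = 13)
  q = 1: r = 11, s = 9 − 1·(-10) = 19, t = -17 − 1·19 = -36  (check: 677·19 + 357·(-36) = 11)
  q = 1: r = 2, s = -10 − 1·19 = -29, t = 19 − 1·(-36) = 55  (check: 677·(-29) + 357·55 = 2)
  q = 5: r = 1, s = 19 − 5·(-29) = 164, t = -36 − 5·55 = -311  (check: 677·164 + 357·(-311) = 1)
The row with r = 1 (the gcd) gives the Bezout coefficients s = 164, t = -311.
Result: 677 · (164) + 357 · (-311) = 1.

gcd(677, 357) = 1; s = 164, t = -311 (check: 677·164 + 357·(-311) = 1).


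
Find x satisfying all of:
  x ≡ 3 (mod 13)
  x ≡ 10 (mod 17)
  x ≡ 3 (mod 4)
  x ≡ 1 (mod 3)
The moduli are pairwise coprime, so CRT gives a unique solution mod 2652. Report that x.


Product of moduli M = 13 · 17 · 4 · 3 = 2652.
Merge one congruence at a time:
  Start: x ≡ 3 (mod 13).
  Combine with x ≡ 10 (mod 17); new modulus lcm = 221.
    Write x = 3 + 13·t and substitute into x ≡ 10 (mod 17): 13·t ≡ 10 − 3 = 7 (mod 17).
    The inverse of 13 mod 17 is 4 (since 13·4 = 52 = 3·17 + 1), so t ≡ 4·7 = 28 ≡ 11 (mod 17).
    Then x = 3 + 13·11 = 146, valid modulo lcm(13, 17) = 221: x ≡ 146 (mod 221).
  Combine with x ≡ 3 (mod 4); new modulus lcm = 884.
    Write x = 146 + 221·t and substitute into x ≡ 3 (mod 4): 221·t ≡ 3 − 146 = -143 (mod 4).
    Reduce coefficients mod 4: 1·t ≡ 1 (mod 4).
    So t ≡ 1 (mod 4).
    Then x = 146 + 221·1 = 367, valid modulo lcm(221, 4) = 884: x ≡ 367 (mod 884).
  Combine with x ≡ 1 (mod 3); new modulus lcm = 2652.
    Write x = 367 + 884·t and substitute into x ≡ 1 (mod 3): 884·t ≡ 1 − 367 = -366 (mod 3).
    Reduce coefficients mod 3: 2·t ≡ 0 (mod 3).
    The inverse of 2 mod 3 is 2 (since 2·2 = 4 = 1·3 + 1), so t ≡ 2·0 = 0 ≡ 0 (mod 3).
    Then x = 367 + 884·0 = 367, valid modulo lcm(884, 3) = 2652: x ≡ 367 (mod 2652).
Verify against each original: 367 mod 13 = 3, 367 mod 17 = 10, 367 mod 4 = 3, 367 mod 3 = 1.

x ≡ 367 (mod 2652).


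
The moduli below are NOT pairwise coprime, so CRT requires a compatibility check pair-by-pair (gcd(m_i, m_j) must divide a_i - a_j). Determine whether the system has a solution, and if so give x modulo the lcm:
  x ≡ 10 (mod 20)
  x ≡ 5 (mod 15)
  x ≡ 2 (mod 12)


Moduli 20, 15, 12 are not pairwise coprime, so CRT works modulo lcm(m_i) when all pairwise compatibility conditions hold.
Pairwise compatibility: gcd(m_i, m_j) must divide a_i - a_j for every pair.
Merge one congruence at a time:
  Start: x ≡ 10 (mod 20).
  Combine with x ≡ 5 (mod 15): gcd(20, 15) = 5; 5 - 10 = -5, which IS divisible by 5, so compatible.
    Write x = 10 + 20·t and substitute into x ≡ 5 (mod 15): 20·t ≡ 5 − 10 = -5 (mod 15).
    Divide the congruence (and modulus) by g = 5: 4·t ≡ -1 (mod 3).
    Reduce coefficients mod 3: 1·t ≡ 2 (mod 3).
    So t ≡ 2 (mod 3).
    Then x = 10 + 20·2 = 50, valid modulo lcm(20, 15) = 60: x ≡ 50 (mod 60).
  Combine with x ≡ 2 (mod 12): gcd(60, 12) = 12; 2 - 50 = -48, which IS divisible by 12, so compatible.
    Write x = 50 + 60·t and substitute into x ≡ 2 (mod 12): 60·t ≡ 2 − 50 = -48 (mod 12).
    Divide the congruence (and modulus) by g = 12: 5·t ≡ -4 (mod 1).
    Modulo 1 every t works; take t = 0.
    Then x = 50 + 60·0 = 50, valid modulo lcm(60, 12) = 60: x ≡ 50 (mod 60).
Verify: 50 mod 20 = 10, 50 mod 15 = 5, 50 mod 12 = 2.

x ≡ 50 (mod 60).


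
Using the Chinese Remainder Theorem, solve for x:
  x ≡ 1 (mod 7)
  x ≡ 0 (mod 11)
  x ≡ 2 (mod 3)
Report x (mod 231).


Moduli 7, 11, 3 are pairwise coprime; by CRT there is a unique solution modulo M = 7 · 11 · 3 = 231.
Solve pairwise, accumulating the modulus:
  Start with x ≡ 1 (mod 7).
  Combine with x ≡ 0 (mod 11): since gcd(7, 11) = 1, we get a unique residue mod 77.
    Write x = 1 + 7·t and substitute into x ≡ 0 (mod 11): 7·t ≡ 0 − 1 = -1 (mod 11).
    Reduce coefficients mod 11: 7·t ≡ 10 (mod 11).
    The inverse of 7 mod 11 is 8 (since 7·8 = 56 = 5·11 + 1), so t ≡ 8·10 = 80 ≡ 3 (mod 11).
    Then x = 1 + 7·3 = 22, valid modulo lcm(7, 11) = 77: x ≡ 22 (mod 77).
  Combine with x ≡ 2 (mod 3): since gcd(77, 3) = 1, we get a unique residue mod 231.
    Write x = 22 + 77·t and substitute into x ≡ 2 (mod 3): 77·t ≡ 2 − 22 = -20 (mod 3).
    Reduce coefficients mod 3: 2·t ≡ 1 (mod 3).
    The inverse of 2 mod 3 is 2 (since 2·2 = 4 = 1·3 + 1), so t ≡ 2·1 = 2 ≡ 2 (mod 3).
    Then x = 22 + 77·2 = 176, valid modulo lcm(77, 3) = 231: x ≡ 176 (mod 231).
Verify: 176 mod 7 = 1 ✓, 176 mod 11 = 0 ✓, 176 mod 3 = 2 ✓.

x ≡ 176 (mod 231).


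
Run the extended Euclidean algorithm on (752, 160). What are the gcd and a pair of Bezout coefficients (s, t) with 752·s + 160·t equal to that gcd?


Euclidean algorithm on (752, 160) — divide until remainder is 0:
  752 = 4 · 160 + 112
  160 = 1 · 112 + 48
  112 = 2 · 48 + 16
  48 = 3 · 16 + 0
gcd(752, 160) = 16.
Track Bezout coefficients alongside the remainders: start with r₀ = 752 = a·1 + b·0 (s = 1, t = 0) and r₁ = 160 = a·0 + b·1 (s = 0, t = 1); each new remainder r_{k+1} = r_{k-1} − q_k·r_k inherits s_{k+1} = s_{k-1} − q_k·s_k, t_{k+1} = t_{k-1} − q_k·t_k, so r_k = a·s_k + b·t_k at every step:
  q = 4: r = 112, s = 1 − 4·0 = 1, t = 0 − 4·1 = -4  (check: 752·1 + 160·(-4) = 112)
  q = 1: r = 48, s = 0 − 1·1 = -1, t = 1 − 1·(-4) = 5  (check: 752·(-1) + 160·5 = 48)
  q = 2: r = 16, s = 1 − 2·(-1) = 3, t = -4 − 2·5 = -14  (check: 752·3 + 160·(-14) = 16)
The row with r = 16 (the gcd) gives the Bezout coefficients s = 3, t = -14.
Result: 752 · (3) + 160 · (-14) = 16.

gcd(752, 160) = 16; s = 3, t = -14 (check: 752·3 + 160·(-14) = 16).


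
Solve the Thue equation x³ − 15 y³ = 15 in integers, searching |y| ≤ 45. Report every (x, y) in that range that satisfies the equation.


The equation is x³ - 15y³ = 15. For fixed y, x³ = 15·y³ + 15, so a solution requires the RHS to be a perfect cube.
Strategy: iterate y from -45 to 45, compute RHS = 15·y³ + 15, and check whether it is a (positive or negative) perfect cube.
Check small values of y:
  y = 0: RHS = 15 is not a perfect cube.
  y = 1: RHS = 30 is not a perfect cube.
  y = -1: RHS = 0 = (0)³ ⇒ x = 0 works.
  y = 2: RHS = 135 is not a perfect cube.
  y = -2: RHS = -105 is not a perfect cube.
  y = 3: RHS = 420 is not a perfect cube.
  y = -3: RHS = -390 is not a perfect cube.
Continuing the search up to |y| = 45 finds no further solutions beyond those listed.
Collected solutions: (0, -1).

Solutions (with |y| ≤ 45): (0, -1).


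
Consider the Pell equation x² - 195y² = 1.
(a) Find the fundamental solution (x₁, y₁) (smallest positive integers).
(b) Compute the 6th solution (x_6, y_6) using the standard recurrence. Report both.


Step 1: Find the fundamental solution (x₁, y₁) of x² - 195y² = 1.
  Expand √195 as a continued fraction. a₀ = ⌊√195⌋ = 13; iterate m_{k+1} = d_k·a_k − m_k, d_{k+1} = (195 − m_{k+1}²)/d_k, a_{k+1} = ⌊(a₀ + m_{k+1})/d_{k+1}⌋ (starting m₀ = 0, d₀ = 1), with convergents p_k = a_k·p_{k-1} + p_{k-2}, q_k = a_k·q_{k-1} + q_{k-2} (p₋₁ = 1, q₋₁ = 0):
  k = 0: a₀ = 13; p₀/q₀ = 13/1; p₀² − 195·q₀² = 169 − 195 = -26.
  k = 1: m = 13, d = 26, a = ⌊(13 + 13)/26⌋ = 1; p/q = (1·13 + 1)/(1·1 + 0) = 14/1; p² − 195·q² = 196 − 195 = 1.
  The first convergent with p² − 195·q² = 1 gives the fundamental solution (x₁, y₁) = (14, 1).
Step 2: Apply the recurrence (x_{n+1}, y_{n+1}) = (x₁x_n + 195y₁y_n, x₁y_n + y₁x_n) repeatedly.
  From (x_1, y_1) = (14, 1): x_2 = 14·14 + 195·1·1 = 391; y_2 = 14·1 + 1·14 = 28.
  From (x_2, y_2) = (391, 28): x_3 = 14·391 + 195·1·28 = 10934; y_3 = 14·28 + 1·391 = 783.
  From (x_3, y_3) = (10934, 783): x_4 = 14·10934 + 195·1·783 = 305761; y_4 = 14·783 + 1·10934 = 21896.
  From (x_4, y_4) = (305761, 21896): x_5 = 14·305761 + 195·1·21896 = 8550374; y_5 = 14·21896 + 1·305761 = 612305.
  From (x_5, y_5) = (8550374, 612305): x_6 = 14·8550374 + 195·1·612305 = 239104711; y_6 = 14·612305 + 1·8550374 = 17122644.
Step 3: Verify x_6² - 195·y_6² = 57171062822393521 - 57171062822393520 = 1 (should be 1). ✓

(x_1, y_1) = (14, 1); (x_6, y_6) = (239104711, 17122644).


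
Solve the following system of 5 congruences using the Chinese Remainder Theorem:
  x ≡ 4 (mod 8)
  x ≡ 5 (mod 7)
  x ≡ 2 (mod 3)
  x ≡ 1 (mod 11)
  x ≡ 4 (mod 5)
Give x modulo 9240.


Product of moduli M = 8 · 7 · 3 · 11 · 5 = 9240.
Merge one congruence at a time:
  Start: x ≡ 4 (mod 8).
  Combine with x ≡ 5 (mod 7); new modulus lcm = 56.
    Write x = 4 + 8·t and substitute into x ≡ 5 (mod 7): 8·t ≡ 5 − 4 = 1 (mod 7).
    Reduce coefficients mod 7: 1·t ≡ 1 (mod 7).
    So t ≡ 1 (mod 7).
    Then x = 4 + 8·1 = 12, valid modulo lcm(8, 7) = 56: x ≡ 12 (mod 56).
  Combine with x ≡ 2 (mod 3); new modulus lcm = 168.
    Write x = 12 + 56·t and substitute into x ≡ 2 (mod 3): 56·t ≡ 2 − 12 = -10 (mod 3).
    Reduce coefficients mod 3: 2·t ≡ 2 (mod 3).
    The inverse of 2 mod 3 is 2 (since 2·2 = 4 = 1·3 + 1), so t ≡ 2·2 = 4 ≡ 1 (mod 3).
    Then x = 12 + 56·1 = 68, valid modulo lcm(56, 3) = 168: x ≡ 68 (mod 168).
  Combine with x ≡ 1 (mod 11); new modulus lcm = 1848.
    Write x = 68 + 168·t and substitute into x ≡ 1 (mod 11): 168·t ≡ 1 − 68 = -67 (mod 11).
    Reduce coefficients mod 11: 3·t ≡ 10 (mod 11).
    The inverse of 3 mod 11 is 4 (since 3·4 = 12 = 1·11 + 1), so t ≡ 4·10 = 40 ≡ 7 (mod 11).
    Then x = 68 + 168·7 = 1244, valid modulo lcm(168, 11) = 1848: x ≡ 1244 (mod 1848).
  Combine with x ≡ 4 (mod 5); new modulus lcm = 9240.
    Write x = 1244 + 1848·t and substitute into x ≡ 4 (mod 5): 1848·t ≡ 4 − 1244 = -1240 (mod 5).
    Reduce coefficients mod 5: 3·t ≡ 0 (mod 5).
    The inverse of 3 mod 5 is 2 (since 3·2 = 6 = 1·5 + 1), so t ≡ 2·0 = 0 ≡ 0 (mod 5).
    Then x = 1244 + 1848·0 = 1244, valid modulo lcm(1848, 5) = 9240: x ≡ 1244 (mod 9240).
Verify against each original: 1244 mod 8 = 4, 1244 mod 7 = 5, 1244 mod 3 = 2, 1244 mod 11 = 1, 1244 mod 5 = 4.

x ≡ 1244 (mod 9240).


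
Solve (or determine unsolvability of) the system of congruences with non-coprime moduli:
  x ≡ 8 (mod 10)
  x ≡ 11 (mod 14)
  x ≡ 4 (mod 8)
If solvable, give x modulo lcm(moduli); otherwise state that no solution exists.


Moduli 10, 14, 8 are not pairwise coprime, so CRT works modulo lcm(m_i) when all pairwise compatibility conditions hold.
Pairwise compatibility: gcd(m_i, m_j) must divide a_i - a_j for every pair.
Merge one congruence at a time:
  Start: x ≡ 8 (mod 10).
  Combine with x ≡ 11 (mod 14): gcd(10, 14) = 2, and 11 - 8 = 3 is NOT divisible by 2.
    ⇒ system is inconsistent (no integer solution).

No solution (the system is inconsistent).


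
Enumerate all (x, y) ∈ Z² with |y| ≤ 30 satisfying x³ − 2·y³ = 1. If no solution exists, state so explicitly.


The equation is x³ - 2y³ = 1. For fixed y, x³ = 2·y³ + 1, so a solution requires the RHS to be a perfect cube.
Strategy: iterate y from -30 to 30, compute RHS = 2·y³ + 1, and check whether it is a (positive or negative) perfect cube.
Check small values of y:
  y = 0: RHS = 1 = (1)³ ⇒ x = 1 works.
  y = 1: RHS = 3 is not a perfect cube.
  y = -1: RHS = -1 = (-1)³ ⇒ x = -1 works.
  y = 2: RHS = 17 is not a perfect cube.
  y = -2: RHS = -15 is not a perfect cube.
  y = 3: RHS = 55 is not a perfect cube.
  y = -3: RHS = -53 is not a perfect cube.
Continuing the search up to |y| = 30 finds no further solutions beyond those listed.
Collected solutions: (1, 0), (-1, -1).

Solutions (with |y| ≤ 30): (1, 0), (-1, -1).


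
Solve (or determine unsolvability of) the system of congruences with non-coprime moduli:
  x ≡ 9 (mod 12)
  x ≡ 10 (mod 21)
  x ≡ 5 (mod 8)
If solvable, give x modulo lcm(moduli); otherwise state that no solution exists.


Moduli 12, 21, 8 are not pairwise coprime, so CRT works modulo lcm(m_i) when all pairwise compatibility conditions hold.
Pairwise compatibility: gcd(m_i, m_j) must divide a_i - a_j for every pair.
Merge one congruence at a time:
  Start: x ≡ 9 (mod 12).
  Combine with x ≡ 10 (mod 21): gcd(12, 21) = 3, and 10 - 9 = 1 is NOT divisible by 3.
    ⇒ system is inconsistent (no integer solution).

No solution (the system is inconsistent).


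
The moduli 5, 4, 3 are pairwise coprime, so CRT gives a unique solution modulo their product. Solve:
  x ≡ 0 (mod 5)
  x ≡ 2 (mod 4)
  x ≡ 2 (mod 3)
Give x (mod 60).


Moduli 5, 4, 3 are pairwise coprime; by CRT there is a unique solution modulo M = 5 · 4 · 3 = 60.
Solve pairwise, accumulating the modulus:
  Start with x ≡ 0 (mod 5).
  Combine with x ≡ 2 (mod 4): since gcd(5, 4) = 1, we get a unique residue mod 20.
    Write x = 0 + 5·t and substitute into x ≡ 2 (mod 4): 5·t ≡ 2 − 0 = 2 (mod 4).
    Reduce coefficients mod 4: 1·t ≡ 2 (mod 4).
    So t ≡ 2 (mod 4).
    Then x = 0 + 5·2 = 10, valid modulo lcm(5, 4) = 20: x ≡ 10 (mod 20).
  Combine with x ≡ 2 (mod 3): since gcd(20, 3) = 1, we get a unique residue mod 60.
    Write x = 10 + 20·t and substitute into x ≡ 2 (mod 3): 20·t ≡ 2 − 10 = -8 (mod 3).
    Reduce coefficients mod 3: 2·t ≡ 1 (mod 3).
    The inverse of 2 mod 3 is 2 (since 2·2 = 4 = 1·3 + 1), so t ≡ 2·1 = 2 ≡ 2 (mod 3).
    Then x = 10 + 20·2 = 50, valid modulo lcm(20, 3) = 60: x ≡ 50 (mod 60).
Verify: 50 mod 5 = 0 ✓, 50 mod 4 = 2 ✓, 50 mod 3 = 2 ✓.

x ≡ 50 (mod 60).


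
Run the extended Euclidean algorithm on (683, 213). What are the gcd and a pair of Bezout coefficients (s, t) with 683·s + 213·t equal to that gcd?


Euclidean algorithm on (683, 213) — divide until remainder is 0:
  683 = 3 · 213 + 44
  213 = 4 · 44 + 37
  44 = 1 · 37 + 7
  37 = 5 · 7 + 2
  7 = 3 · 2 + 1
  2 = 2 · 1 + 0
gcd(683, 213) = 1.
Track Bezout coefficients alongside the remainders: start with r₀ = 683 = a·1 + b·0 (s = 1, t = 0) and r₁ = 213 = a·0 + b·1 (s = 0, t = 1); each new remainder r_{k+1} = r_{k-1} − q_k·r_k inherits s_{k+1} = s_{k-1} − q_k·s_k, t_{k+1} = t_{k-1} − q_k·t_k, so r_k = a·s_k + b·t_k at every step:
  q = 3: r = 44, s = 1 − 3·0 = 1, t = 0 − 3·1 = -3  (check: 683·1 + 213·(-3) = 44)
  q = 4: r = 37, s = 0 − 4·1 = -4, t = 1 − 4·(-3) = 13  (check: 683·(-4) + 213·13 = 37)
  q = 1: r = 7, s = 1 − 1·(-4) = 5, t = -3 − 1·13 = -16  (check: 683·5 + 213·(-16) = 7)
  q = 5: r = 2, s = -4 − 5·5 = -29, t = 13 − 5·(-16) = 93  (check: 683·(-29) + 213·93 = 2)
  q = 3: r = 1, s = 5 − 3·(-29) = 92, t = -16 − 3·93 = -295  (check: 683·92 + 213·(-295) = 1)
The row with r = 1 (the gcd) gives the Bezout coefficients s = 92, t = -295.
Result: 683 · (92) + 213 · (-295) = 1.

gcd(683, 213) = 1; s = 92, t = -295 (check: 683·92 + 213·(-295) = 1).


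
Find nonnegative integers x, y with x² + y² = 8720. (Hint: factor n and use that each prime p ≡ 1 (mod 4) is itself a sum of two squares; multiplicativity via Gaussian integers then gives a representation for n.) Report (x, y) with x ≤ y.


Step 1: Factor n = 8720 = 2^4 · 5 · 109.
Step 2: Check the mod-4 condition on each prime factor: 2 = 2 (special); 5 ≡ 1 (mod 4), exponent 1; 109 ≡ 1 (mod 4), exponent 1.
All primes ≡ 3 (mod 4) appear to even exponent (or don't appear), so by the two-squares theorem n IS expressible as a sum of two squares.
Step 3: Build a representation. Group n = k² · m with k = 4 and m = 5 · 109 = 545 (a product of primes ≡ 1 (mod 4)); a representation of m scales to one of n via (k·x)² + (k·y)² = k²(x² + y²). Each prime p ≡ 1 (mod 4) is itself a sum of two squares; find a² by testing p − a² for a perfect square:
  5: 5 − 1² = 4 = 2² ⇒ 5 = 1² + 2².
  109: 109 − 1² = 108, 109 − 2² = 105, 109 − 3² = 100 = 10² ⇒ 109 = 3² + 10².
  Combine using the Brahmagupta–Fibonacci identity (a² + b²)(c² + d²) = (ac − bd)² + (ad + bc)² = (ac + bd)² + (ad − bc)²:
  5 · 109 = 545: from (1² + 2²)(3² + 10²), take (1·3 − 2·10, 1·10 + 2·3) = (3 − 20, 10 + 6) = (-17, 16); dropping signs (only squares matter) gives (17, 16); check 17² + 16² = 289 + 256 = 545 ✓.
  Scale by k = 4: (4·17, 4·16) = (68, 64).
Step 4: Order so x ≤ y and verify: 64² + 68² = 4096 + 4624 = 8720 = n. ✓

n = 8720 = 64² + 68² (one valid representation with x ≤ y).


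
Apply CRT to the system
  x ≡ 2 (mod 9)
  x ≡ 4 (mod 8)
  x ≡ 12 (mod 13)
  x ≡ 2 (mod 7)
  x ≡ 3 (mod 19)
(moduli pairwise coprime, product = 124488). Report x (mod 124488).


Product of moduli M = 9 · 8 · 13 · 7 · 19 = 124488.
Merge one congruence at a time:
  Start: x ≡ 2 (mod 9).
  Combine with x ≡ 4 (mod 8); new modulus lcm = 72.
    Write x = 2 + 9·t and substitute into x ≡ 4 (mod 8): 9·t ≡ 4 − 2 = 2 (mod 8).
    Reduce coefficients mod 8: 1·t ≡ 2 (mod 8).
    So t ≡ 2 (mod 8).
    Then x = 2 + 9·2 = 20, valid modulo lcm(9, 8) = 72: x ≡ 20 (mod 72).
  Combine with x ≡ 12 (mod 13); new modulus lcm = 936.
    Write x = 20 + 72·t and substitute into x ≡ 12 (mod 13): 72·t ≡ 12 − 20 = -8 (mod 13).
    Reduce coefficients mod 13: 7·t ≡ 5 (mod 13).
    The inverse of 7 mod 13 is 2 (since 7·2 = 14 = 1·13 + 1), so t ≡ 2·5 = 10 ≡ 10 (mod 13).
    Then x = 20 + 72·10 = 740, valid modulo lcm(72, 13) = 936: x ≡ 740 (mod 936).
  Combine with x ≡ 2 (mod 7); new modulus lcm = 6552.
    Write x = 740 + 936·t and substitute into x ≡ 2 (mod 7): 936·t ≡ 2 − 740 = -738 (mod 7).
    Reduce coefficients mod 7: 5·t ≡ 4 (mod 7).
    The inverse of 5 mod 7 is 3 (since 5·3 = 15 = 2·7 + 1), so t ≡ 3·4 = 12 ≡ 5 (mod 7).
    Then x = 740 + 936·5 = 5420, valid modulo lcm(936, 7) = 6552: x ≡ 5420 (mod 6552).
  Combine with x ≡ 3 (mod 19); new modulus lcm = 124488.
    Write x = 5420 + 6552·t and substitute into x ≡ 3 (mod 19): 6552·t ≡ 3 − 5420 = -5417 (mod 19).
    Reduce coefficients mod 19: 16·t ≡ 17 (mod 19).
    The inverse of 16 mod 19 is 6 (since 16·6 = 96 = 5·19 + 1), so t ≡ 6·17 = 102 ≡ 7 (mod 19).
    Then x = 5420 + 6552·7 = 51284, valid modulo lcm(6552, 19) = 124488: x ≡ 51284 (mod 124488).
Verify against each original: 51284 mod 9 = 2, 51284 mod 8 = 4, 51284 mod 13 = 12, 51284 mod 7 = 2, 51284 mod 19 = 3.

x ≡ 51284 (mod 124488).


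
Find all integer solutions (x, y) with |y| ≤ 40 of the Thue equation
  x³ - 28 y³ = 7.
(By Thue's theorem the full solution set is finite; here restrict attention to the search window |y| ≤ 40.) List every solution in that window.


The equation is x³ - 28y³ = 7. For fixed y, x³ = 28·y³ + 7, so a solution requires the RHS to be a perfect cube.
Strategy: iterate y from -40 to 40, compute RHS = 28·y³ + 7, and check whether it is a (positive or negative) perfect cube.
Check small values of y:
  y = 0: RHS = 7 is not a perfect cube.
  y = 1: RHS = 35 is not a perfect cube.
  y = -1: RHS = -21 is not a perfect cube.
  y = 2: RHS = 231 is not a perfect cube.
  y = -2: RHS = -217 is not a perfect cube.
  y = 3: RHS = 763 is not a perfect cube.
  y = -3: RHS = -749 is not a perfect cube.
Continuing the search up to |y| = 40 finds no solutions either.
No (x, y) in the scanned range satisfies the equation.

No integer solutions with |y| ≤ 40.


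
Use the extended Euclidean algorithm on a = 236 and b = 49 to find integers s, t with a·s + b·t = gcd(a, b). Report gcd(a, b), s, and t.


Euclidean algorithm on (236, 49) — divide until remainder is 0:
  236 = 4 · 49 + 40
  49 = 1 · 40 + 9
  40 = 4 · 9 + 4
  9 = 2 · 4 + 1
  4 = 4 · 1 + 0
gcd(236, 49) = 1.
Track Bezout coefficients alongside the remainders: start with r₀ = 236 = a·1 + b·0 (s = 1, t = 0) and r₁ = 49 = a·0 + b·1 (s = 0, t = 1); each new remainder r_{k+1} = r_{k-1} − q_k·r_k inherits s_{k+1} = s_{k-1} − q_k·s_k, t_{k+1} = t_{k-1} − q_k·t_k, so r_k = a·s_k + b·t_k at every step:
  q = 4: r = 40, s = 1 − 4·0 = 1, t = 0 − 4·1 = -4  (check: 236·1 + 49·(-4) = 40)
  q = 1: r = 9, s = 0 − 1·1 = -1, t = 1 − 1·(-4) = 5  (check: 236·(-1) + 49·5 = 9)
  q = 4: r = 4, s = 1 − 4·(-1) = 5, t = -4 − 4·5 = -24  (check: 236·5 + 49·(-24) = 4)
  q = 2: r = 1, s = -1 − 2·5 = -11, t = 5 − 2·(-24) = 53  (check: 236·(-11) + 49·53 = 1)
The row with r = 1 (the gcd) gives the Bezout coefficients s = -11, t = 53.
Result: 236 · (-11) + 49 · (53) = 1.

gcd(236, 49) = 1; s = -11, t = 53 (check: 236·(-11) + 49·53 = 1).


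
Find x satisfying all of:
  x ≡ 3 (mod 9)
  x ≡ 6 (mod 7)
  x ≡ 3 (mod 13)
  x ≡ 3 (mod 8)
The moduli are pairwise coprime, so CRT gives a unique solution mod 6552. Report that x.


Product of moduli M = 9 · 7 · 13 · 8 = 6552.
Merge one congruence at a time:
  Start: x ≡ 3 (mod 9).
  Combine with x ≡ 6 (mod 7); new modulus lcm = 63.
    Write x = 3 + 9·t and substitute into x ≡ 6 (mod 7): 9·t ≡ 6 − 3 = 3 (mod 7).
    Reduce coefficients mod 7: 2·t ≡ 3 (mod 7).
    The inverse of 2 mod 7 is 4 (since 2·4 = 8 = 1·7 + 1), so t ≡ 4·3 = 12 ≡ 5 (mod 7).
    Then x = 3 + 9·5 = 48, valid modulo lcm(9, 7) = 63: x ≡ 48 (mod 63).
  Combine with x ≡ 3 (mod 13); new modulus lcm = 819.
    Write x = 48 + 63·t and substitute into x ≡ 3 (mod 13): 63·t ≡ 3 − 48 = -45 (mod 13).
    Reduce coefficients mod 13: 11·t ≡ 7 (mod 13).
    The inverse of 11 mod 13 is 6 (since 11·6 = 66 = 5·13 + 1), so t ≡ 6·7 = 42 ≡ 3 (mod 13).
    Then x = 48 + 63·3 = 237, valid modulo lcm(63, 13) = 819: x ≡ 237 (mod 819).
  Combine with x ≡ 3 (mod 8); new modulus lcm = 6552.
    Write x = 237 + 819·t and substitute into x ≡ 3 (mod 8): 819·t ≡ 3 − 237 = -234 (mod 8).
    Reduce coefficients mod 8: 3·t ≡ 6 (mod 8).
    The inverse of 3 mod 8 is 3 (since 3·3 = 9 = 1·8 + 1), so t ≡ 3·6 = 18 ≡ 2 (mod 8).
    Then x = 237 + 819·2 = 1875, valid modulo lcm(819, 8) = 6552: x ≡ 1875 (mod 6552).
Verify against each original: 1875 mod 9 = 3, 1875 mod 7 = 6, 1875 mod 13 = 3, 1875 mod 8 = 3.

x ≡ 1875 (mod 6552).
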